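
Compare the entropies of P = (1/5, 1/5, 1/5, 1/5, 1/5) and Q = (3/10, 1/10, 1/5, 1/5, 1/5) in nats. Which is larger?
P

Computing entropies in nats:
H(P) = 1.6094
H(Q) = 1.5571

Distribution P has higher entropy.

Intuition: The distribution closer to uniform (more spread out) has higher entropy.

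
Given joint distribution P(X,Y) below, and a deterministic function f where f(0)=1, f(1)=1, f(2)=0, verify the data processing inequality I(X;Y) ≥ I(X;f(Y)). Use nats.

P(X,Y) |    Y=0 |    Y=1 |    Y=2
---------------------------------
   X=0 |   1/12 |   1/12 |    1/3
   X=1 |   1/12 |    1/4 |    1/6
I(X;Y) = 0.0719, I(X;f(Y)) = 0.0566, inequality holds: 0.0719 ≥ 0.0566

Data Processing Inequality: For any Markov chain X → Y → Z, we have I(X;Y) ≥ I(X;Z).

Here Z = f(Y) is a deterministic function of Y, forming X → Y → Z.

Original I(X;Y) = 0.0719 nats

After applying f:
P(X,Z) where Z=f(Y):
- P(X,Z=0) = P(X,Y=2)
- P(X,Z=1) = P(X,Y=0) + P(X,Y=1)

I(X;Z) = I(X;f(Y)) = 0.0566 nats

Verification: 0.0719 ≥ 0.0566 ✓

Information cannot be created by processing; the function f can only lose information about X.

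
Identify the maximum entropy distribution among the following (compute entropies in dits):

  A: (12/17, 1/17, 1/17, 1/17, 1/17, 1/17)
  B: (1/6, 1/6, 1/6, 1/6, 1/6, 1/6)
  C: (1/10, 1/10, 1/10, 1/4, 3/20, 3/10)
B

For a discrete distribution over n outcomes, entropy is maximized by the uniform distribution.

Computing entropies:
H(A) = 0.4687 dits
H(B) = 0.7782 dits
H(C) = 0.7310 dits

The uniform distribution (where all probabilities equal 1/6) achieves the maximum entropy of log_10(6) = 0.7782 dits.

Distribution B has the highest entropy.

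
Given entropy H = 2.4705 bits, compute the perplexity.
5.5424

Perplexity is 2^H (or exp(H) for natural log).

H = 2.4705 bits
Perplexity = 2^2.4705 = 5.5424

Interpretation: The model's uncertainty is equivalent to choosing uniformly among 5.5 options.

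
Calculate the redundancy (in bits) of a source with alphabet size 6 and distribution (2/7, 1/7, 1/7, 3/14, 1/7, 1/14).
0.1172 bits

Redundancy measures how far a source is from maximum entropy:
R = H_max - H(X)

Maximum entropy for 6 symbols: H_max = log_2(6) = 2.5850 bits
Actual entropy: H(X) = 2.4677 bits
Redundancy: R = 2.5850 - 2.4677 = 0.1172 bits

This redundancy represents potential for compression: the source could be compressed by 0.1172 bits per symbol.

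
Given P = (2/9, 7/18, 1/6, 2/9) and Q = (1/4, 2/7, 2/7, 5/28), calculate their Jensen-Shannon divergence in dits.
0.0059 dits

Jensen-Shannon divergence is:
JSD(P||Q) = 0.5 × D_KL(P||M) + 0.5 × D_KL(Q||M)
where M = 0.5 × (P + Q) is the mixture distribution.

M = 0.5 × (2/9, 7/18, 1/6, 2/9) + 0.5 × (1/4, 2/7, 2/7, 5/28) = (0.236111, 0.337302, 0.22619, 0.200397)

D_KL(P||M) = 0.0061 dits
D_KL(Q||M) = 0.0057 dits

JSD(P||Q) = 0.5 × 0.0061 + 0.5 × 0.0057 = 0.0059 dits

Unlike KL divergence, JSD is symmetric and bounded: 0 ≤ JSD ≤ log(2).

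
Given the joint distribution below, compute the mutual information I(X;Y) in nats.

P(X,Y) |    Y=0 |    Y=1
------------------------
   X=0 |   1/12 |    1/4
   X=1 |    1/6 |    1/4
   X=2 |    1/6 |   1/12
0.0522 nats

Mutual information: I(X;Y) = H(X) + H(Y) - H(X,Y)

Marginals:
P(X) = (1/3, 5/12, 1/4), H(X) = 1.0776 nats
P(Y) = (5/12, 7/12), H(Y) = 0.6792 nats

Joint entropy: H(X,Y) = 1.7046 nats

I(X;Y) = 1.0776 + 0.6792 - 1.7046 = 0.0522 nats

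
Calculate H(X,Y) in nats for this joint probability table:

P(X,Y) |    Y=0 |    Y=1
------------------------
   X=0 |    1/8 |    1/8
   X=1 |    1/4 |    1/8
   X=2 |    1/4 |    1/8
1.7329 nats

Joint entropy is H(X,Y) = -Σ_{x,y} p(x,y) log p(x,y).

Summing over all non-zero entries:
H(X,Y) = -[1/8·log_e(1/8) + 1/8·log_e(1/8) + 1/4·log_e(1/4) + 1/8·log_e(1/8) + 1/4·log_e(1/4) + 1/8·log_e(1/8)]
H(X,Y) = 1.7329 nats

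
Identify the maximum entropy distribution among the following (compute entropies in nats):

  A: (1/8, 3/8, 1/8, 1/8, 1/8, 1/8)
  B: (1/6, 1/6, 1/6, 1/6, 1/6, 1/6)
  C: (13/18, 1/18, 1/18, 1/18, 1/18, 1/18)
B

For a discrete distribution over n outcomes, entropy is maximized by the uniform distribution.

Computing entropies:
H(A) = 1.6675 nats
H(B) = 1.7918 nats
H(C) = 1.0379 nats

The uniform distribution (where all probabilities equal 1/6) achieves the maximum entropy of log_e(6) = 1.7918 nats.

Distribution B has the highest entropy.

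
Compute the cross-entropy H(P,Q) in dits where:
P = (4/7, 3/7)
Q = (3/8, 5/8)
0.3309 dits

Cross-entropy: H(P,Q) = -Σ p(x) log q(x)

Alternatively: H(P,Q) = H(P) + D_KL(P||Q)
H(P) = 0.2966 dits
D_KL(P||Q) = 0.0343 dits

H(P,Q) = 0.2966 + 0.0343 = 0.3309 dits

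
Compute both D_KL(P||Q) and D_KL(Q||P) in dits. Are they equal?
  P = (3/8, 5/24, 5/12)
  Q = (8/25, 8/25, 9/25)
D_KL(P||Q) = 0.0135, D_KL(Q||P) = 0.0147

KL divergence is not symmetric: D_KL(P||Q) ≠ D_KL(Q||P) in general.

D_KL(P||Q) = 0.0135 dits
D_KL(Q||P) = 0.0147 dits

No, they are not equal!

This asymmetry is why KL divergence is not a true distance metric.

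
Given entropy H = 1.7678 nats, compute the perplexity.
5.8580

Perplexity is e^H (or exp(H) for natural log).

H = 1.7678 nats
Perplexity = e^1.7678 = 5.8580

Interpretation: The model's uncertainty is equivalent to choosing uniformly among 5.9 options.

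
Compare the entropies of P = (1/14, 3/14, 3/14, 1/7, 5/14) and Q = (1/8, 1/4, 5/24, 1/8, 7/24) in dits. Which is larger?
Q

Computing entropies in dits:
H(P) = 0.6490
H(Q) = 0.6743

Distribution Q has higher entropy.

Intuition: The distribution closer to uniform (more spread out) has higher entropy.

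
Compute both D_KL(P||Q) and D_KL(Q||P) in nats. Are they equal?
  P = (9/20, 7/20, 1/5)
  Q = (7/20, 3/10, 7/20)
D_KL(P||Q) = 0.0551, D_KL(Q||P) = 0.0617

KL divergence is not symmetric: D_KL(P||Q) ≠ D_KL(Q||P) in general.

D_KL(P||Q) = 0.0551 nats
D_KL(Q||P) = 0.0617 nats

No, they are not equal!

This asymmetry is why KL divergence is not a true distance metric.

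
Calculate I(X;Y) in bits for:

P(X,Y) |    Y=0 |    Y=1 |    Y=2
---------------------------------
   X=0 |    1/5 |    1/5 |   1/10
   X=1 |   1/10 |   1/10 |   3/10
0.1245 bits

Mutual information: I(X;Y) = H(X) + H(Y) - H(X,Y)

Marginals:
P(X) = (1/2, 1/2), H(X) = 1.0000 bits
P(Y) = (3/10, 3/10, 2/5), H(Y) = 1.5710 bits

Joint entropy: H(X,Y) = 2.4464 bits

I(X;Y) = 1.0000 + 1.5710 - 2.4464 = 0.1245 bits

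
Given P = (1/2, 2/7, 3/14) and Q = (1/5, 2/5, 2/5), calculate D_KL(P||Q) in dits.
0.0991 dits

KL divergence: D_KL(P||Q) = Σ p(x) log(p(x)/q(x))

Computing term by term:
  x=0: 1/2 × log_10[(1/2)/(1/5)] = 1/2 × 0.3979 = 0.1990
  x=1: 2/7 × log_10[(2/7)/(2/5)] = 2/7 × -0.1461 = -0.0418
  x=2: 3/14 × log_10[(3/14)/(2/5)] = 3/14 × -0.2711 = -0.0581

D_KL(P||Q) = 0.0991 dits

Note: KL divergence is always non-negative and equals 0 iff P = Q.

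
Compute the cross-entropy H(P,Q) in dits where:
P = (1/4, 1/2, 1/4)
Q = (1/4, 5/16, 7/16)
0.4928 dits

Cross-entropy: H(P,Q) = -Σ p(x) log q(x)

Alternatively: H(P,Q) = H(P) + D_KL(P||Q)
H(P) = 0.4515 dits
D_KL(P||Q) = 0.0413 dits

H(P,Q) = 0.4515 + 0.0413 = 0.4928 dits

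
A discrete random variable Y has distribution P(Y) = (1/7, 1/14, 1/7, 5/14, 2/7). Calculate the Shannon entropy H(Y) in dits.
0.6385 dits

Shannon entropy is H(X) = -Σ p(x) log p(x).

For P = (1/7, 1/14, 1/7, 5/14, 2/7):
H = -1/7 × log_10(1/7) -1/14 × log_10(1/14) -1/7 × log_10(1/7) -5/14 × log_10(5/14) -2/7 × log_10(2/7)
H = 0.6385 dits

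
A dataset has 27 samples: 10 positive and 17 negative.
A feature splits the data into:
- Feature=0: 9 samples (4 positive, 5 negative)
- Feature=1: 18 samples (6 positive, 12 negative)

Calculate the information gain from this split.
0.0084 bits

Information Gain = H(Y) - H(Y|Feature)

Before split:
P(positive) = 10/27 = 0.3704
H(Y) = 0.9510 bits

After split:
Feature=0: H = 0.9911 bits (weight = 9/27)
Feature=1: H = 0.9183 bits (weight = 18/27)
H(Y|Feature) = (9/27)×0.9911 + (18/27)×0.9183 = 0.9426 bits

Information Gain = 0.9510 - 0.9426 = 0.0084 bits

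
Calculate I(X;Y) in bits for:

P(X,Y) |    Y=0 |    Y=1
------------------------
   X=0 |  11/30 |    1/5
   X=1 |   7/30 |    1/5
0.0087 bits

Mutual information: I(X;Y) = H(X) + H(Y) - H(X,Y)

Marginals:
P(X) = (17/30, 13/30), H(X) = 0.9871 bits
P(Y) = (3/5, 2/5), H(Y) = 0.9710 bits

Joint entropy: H(X,Y) = 1.9494 bits

I(X;Y) = 0.9871 + 0.9710 - 1.9494 = 0.0087 bits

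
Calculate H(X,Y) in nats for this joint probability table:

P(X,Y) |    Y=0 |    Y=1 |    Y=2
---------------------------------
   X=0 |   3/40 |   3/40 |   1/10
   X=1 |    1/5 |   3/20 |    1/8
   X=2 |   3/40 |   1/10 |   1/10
2.1400 nats

Joint entropy is H(X,Y) = -Σ_{x,y} p(x,y) log p(x,y).

Summing over all non-zero entries:
H(X,Y) = -[3/40·log_e(3/40) + 3/40·log_e(3/40) + 1/10·log_e(1/10) + 1/5·log_e(1/5) + 3/20·log_e(3/20) + 1/8·log_e(1/8) + 3/40·log_e(3/40) + 1/10·log_e(1/10) + 1/10·log_e(1/10)]
H(X,Y) = 2.1400 nats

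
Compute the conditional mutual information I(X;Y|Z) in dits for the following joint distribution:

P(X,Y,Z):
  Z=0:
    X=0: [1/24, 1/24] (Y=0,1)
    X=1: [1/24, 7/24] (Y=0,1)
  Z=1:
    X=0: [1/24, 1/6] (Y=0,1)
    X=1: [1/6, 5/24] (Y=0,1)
0.0189 dits

Conditional mutual information: I(X;Y|Z) = H(X|Z) + H(Y|Z) - H(X,Y|Z)

H(Z) = 0.2950
H(X,Z) = 0.5506 → H(X|Z) = 0.2557
H(Y,Z) = 0.5506 → H(Y|Z) = 0.2557
H(X,Y,Z) = 0.7874 → H(X,Y|Z) = 0.4924

I(X;Y|Z) = 0.2557 + 0.2557 - 0.4924 = 0.0189 dits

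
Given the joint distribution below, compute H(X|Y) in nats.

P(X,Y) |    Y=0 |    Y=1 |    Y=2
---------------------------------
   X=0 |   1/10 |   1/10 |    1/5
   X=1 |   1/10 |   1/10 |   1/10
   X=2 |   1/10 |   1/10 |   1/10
1.0751 nats

Using the chain rule: H(X|Y) = H(X,Y) - H(Y)

First, compute H(X,Y) = 2.1640 nats

Marginal P(Y) = (3/10, 3/10, 2/5)
H(Y) = 1.0889 nats

H(X|Y) = H(X,Y) - H(Y) = 2.1640 - 1.0889 = 1.0751 nats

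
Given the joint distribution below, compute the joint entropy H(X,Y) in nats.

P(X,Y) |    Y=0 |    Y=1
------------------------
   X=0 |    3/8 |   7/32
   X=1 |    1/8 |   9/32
1.3170 nats

Joint entropy is H(X,Y) = -Σ_{x,y} p(x,y) log p(x,y).

Summing over all non-zero entries:
H(X,Y) = -[3/8·log_e(3/8) + 7/32·log_e(7/32) + 1/8·log_e(1/8) + 9/32·log_e(9/32)]
H(X,Y) = 1.3170 nats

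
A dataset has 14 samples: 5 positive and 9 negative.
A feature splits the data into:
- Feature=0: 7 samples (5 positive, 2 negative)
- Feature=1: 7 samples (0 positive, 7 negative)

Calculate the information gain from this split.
0.5087 bits

Information Gain = H(Y) - H(Y|Feature)

Before split:
P(positive) = 5/14 = 0.3571
H(Y) = 0.9403 bits

After split:
Feature=0: H = 0.8631 bits (weight = 7/14)
Feature=1: H = 0.0000 bits (weight = 7/14)
H(Y|Feature) = (7/14)×0.8631 + (7/14)×0.0000 = 0.4316 bits

Information Gain = 0.9403 - 0.4316 = 0.5087 bits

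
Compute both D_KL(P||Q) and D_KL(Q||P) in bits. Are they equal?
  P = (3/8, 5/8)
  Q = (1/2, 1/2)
D_KL(P||Q) = 0.0456, D_KL(Q||P) = 0.0466

KL divergence is not symmetric: D_KL(P||Q) ≠ D_KL(Q||P) in general.

D_KL(P||Q) = 0.0456 bits
D_KL(Q||P) = 0.0466 bits

No, they are not equal!

This asymmetry is why KL divergence is not a true distance metric.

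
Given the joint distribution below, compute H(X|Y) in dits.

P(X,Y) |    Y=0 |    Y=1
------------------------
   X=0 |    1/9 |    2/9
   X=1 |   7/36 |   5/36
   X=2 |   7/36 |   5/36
0.4649 dits

Using the chain rule: H(X|Y) = H(X,Y) - H(Y)

First, compute H(X,Y) = 0.7659 dits

Marginal P(Y) = (1/2, 1/2)
H(Y) = 0.3010 dits

H(X|Y) = H(X,Y) - H(Y) = 0.7659 - 0.3010 = 0.4649 dits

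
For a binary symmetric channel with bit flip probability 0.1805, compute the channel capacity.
0.3188 bits

For a binary symmetric channel (BSC) with error probability p:
Capacity C = 1 - H(p) bits per symbol

where H(p) = -p log₂(p) - (1-p) log₂(1-p) is the binary entropy function.

H(0.1805) = 0.6812 bits
C = 1 - 0.6812 = 0.3188 bits per symbol

This means we can reliably transmit up to 0.3188 bits of information per channel use.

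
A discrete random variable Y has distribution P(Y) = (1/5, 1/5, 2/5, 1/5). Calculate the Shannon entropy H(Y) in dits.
0.5786 dits

Shannon entropy is H(X) = -Σ p(x) log p(x).

For P = (1/5, 1/5, 2/5, 1/5):
H = -1/5 × log_10(1/5) -1/5 × log_10(1/5) -2/5 × log_10(2/5) -1/5 × log_10(1/5)
H = 0.5786 dits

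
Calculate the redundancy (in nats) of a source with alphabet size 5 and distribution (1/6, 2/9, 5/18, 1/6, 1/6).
0.0235 nats

Redundancy measures how far a source is from maximum entropy:
R = H_max - H(X)

Maximum entropy for 5 symbols: H_max = log_e(5) = 1.6094 nats
Actual entropy: H(X) = 1.5859 nats
Redundancy: R = 1.6094 - 1.5859 = 0.0235 nats

This redundancy represents potential for compression: the source could be compressed by 0.0235 nats per symbol.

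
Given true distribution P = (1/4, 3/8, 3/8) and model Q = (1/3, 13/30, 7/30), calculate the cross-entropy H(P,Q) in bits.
1.6360 bits

Cross-entropy: H(P,Q) = -Σ p(x) log q(x)

Alternatively: H(P,Q) = H(P) + D_KL(P||Q)
H(P) = 1.5613 bits
D_KL(P||Q) = 0.0747 bits

H(P,Q) = 1.5613 + 0.0747 = 1.6360 bits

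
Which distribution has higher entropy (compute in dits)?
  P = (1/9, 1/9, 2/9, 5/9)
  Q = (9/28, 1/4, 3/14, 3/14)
Q

Computing entropies in dits:
H(P) = 0.4990
H(Q) = 0.5957

Distribution Q has higher entropy.

Intuition: The distribution closer to uniform (more spread out) has higher entropy.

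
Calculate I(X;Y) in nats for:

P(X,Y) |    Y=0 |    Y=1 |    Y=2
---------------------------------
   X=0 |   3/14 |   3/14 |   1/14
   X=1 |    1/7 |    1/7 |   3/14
0.0518 nats

Mutual information: I(X;Y) = H(X) + H(Y) - H(X,Y)

Marginals:
P(X) = (1/2, 1/2), H(X) = 0.6931 nats
P(Y) = (5/14, 5/14, 2/7), H(Y) = 1.0934 nats

Joint entropy: H(X,Y) = 1.7348 nats

I(X;Y) = 0.6931 + 1.0934 - 1.7348 = 0.0518 nats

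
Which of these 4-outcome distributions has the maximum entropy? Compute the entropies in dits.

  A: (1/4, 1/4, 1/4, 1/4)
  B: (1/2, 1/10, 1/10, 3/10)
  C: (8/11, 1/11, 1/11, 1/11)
A

For a discrete distribution over n outcomes, entropy is maximized by the uniform distribution.

Computing entropies:
H(A) = 0.6021 dits
H(B) = 0.5074 dits
H(C) = 0.3846 dits

The uniform distribution (where all probabilities equal 1/4) achieves the maximum entropy of log_10(4) = 0.6021 dits.

Distribution A has the highest entropy.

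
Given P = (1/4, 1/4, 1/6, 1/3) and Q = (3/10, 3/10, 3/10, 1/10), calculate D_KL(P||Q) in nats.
0.2122 nats

KL divergence: D_KL(P||Q) = Σ p(x) log(p(x)/q(x))

Computing term by term:
  x=0: 1/4 × log_e[(1/4)/(3/10)] = 1/4 × -0.1823 = -0.0456
  x=1: 1/4 × log_e[(1/4)/(3/10)] = 1/4 × -0.1823 = -0.0456
  x=2: 1/6 × log_e[(1/6)/(3/10)] = 1/6 × -0.5878 = -0.0980
  x=3: 1/3 × log_e[(1/3)/(1/10)] = 1/3 × 1.2040 = 0.4013

D_KL(P||Q) = 0.2122 nats

Note: KL divergence is always non-negative and equals 0 iff P = Q.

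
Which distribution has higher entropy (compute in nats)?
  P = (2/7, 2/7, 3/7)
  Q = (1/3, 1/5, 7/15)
P

Computing entropies in nats:
H(P) = 1.0790
H(Q) = 1.0438

Distribution P has higher entropy.

Intuition: The distribution closer to uniform (more spread out) has higher entropy.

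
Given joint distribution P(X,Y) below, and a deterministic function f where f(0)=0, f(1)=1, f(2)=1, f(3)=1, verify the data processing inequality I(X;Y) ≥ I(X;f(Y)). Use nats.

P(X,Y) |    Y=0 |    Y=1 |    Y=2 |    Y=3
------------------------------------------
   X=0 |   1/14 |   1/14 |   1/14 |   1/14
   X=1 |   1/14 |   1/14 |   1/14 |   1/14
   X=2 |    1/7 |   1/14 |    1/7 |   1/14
I(X;Y) = 0.0140, I(X;f(Y)) = 0.0041, inequality holds: 0.0140 ≥ 0.0041

Data Processing Inequality: For any Markov chain X → Y → Z, we have I(X;Y) ≥ I(X;Z).

Here Z = f(Y) is a deterministic function of Y, forming X → Y → Z.

Original I(X;Y) = 0.0140 nats

After applying f:
P(X,Z) where Z=f(Y):
- P(X,Z=0) = P(X,Y=0)
- P(X,Z=1) = P(X,Y=1) + P(X,Y=2) + P(X,Y=3)

I(X;Z) = I(X;f(Y)) = 0.0041 nats

Verification: 0.0140 ≥ 0.0041 ✓

Information cannot be created by processing; the function f can only lose information about X.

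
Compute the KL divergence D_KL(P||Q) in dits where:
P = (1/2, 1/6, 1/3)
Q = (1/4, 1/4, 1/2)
0.0625 dits

KL divergence: D_KL(P||Q) = Σ p(x) log(p(x)/q(x))

Computing term by term:
  x=0: 1/2 × log_10[(1/2)/(1/4)] = 1/2 × 0.3010 = 0.1505
  x=1: 1/6 × log_10[(1/6)/(1/4)] = 1/6 × -0.1761 = -0.0293
  x=2: 1/3 × log_10[(1/3)/(1/2)] = 1/3 × -0.1761 = -0.0587

D_KL(P||Q) = 0.0625 dits

Note: KL divergence is always non-negative and equals 0 iff P = Q.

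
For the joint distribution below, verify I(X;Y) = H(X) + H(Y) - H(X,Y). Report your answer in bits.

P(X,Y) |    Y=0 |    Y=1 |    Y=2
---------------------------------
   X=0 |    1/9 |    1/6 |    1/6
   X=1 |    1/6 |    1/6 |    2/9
I(X;Y) = 0.0049 bits

Mutual information has multiple equivalent forms:
- I(X;Y) = H(X) - H(X|Y)
- I(X;Y) = H(Y) - H(Y|X)
- I(X;Y) = H(X) + H(Y) - H(X,Y)

Computing all quantities:
H(X) = 0.9911, H(Y) = 1.5715, H(X,Y) = 2.5577
H(X|Y) = 0.9862, H(Y|X) = 1.5667

Verification:
H(X) - H(X|Y) = 0.9911 - 0.9862 = 0.0049
H(Y) - H(Y|X) = 1.5715 - 1.5667 = 0.0049
H(X) + H(Y) - H(X,Y) = 0.9911 + 1.5715 - 2.5577 = 0.0049

All forms give I(X;Y) = 0.0049 bits. ✓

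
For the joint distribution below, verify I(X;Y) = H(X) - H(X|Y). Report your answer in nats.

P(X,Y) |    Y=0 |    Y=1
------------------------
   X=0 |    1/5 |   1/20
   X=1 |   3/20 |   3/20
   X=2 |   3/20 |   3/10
I(X;Y) = 0.0737 nats

Mutual information has multiple equivalent forms:
- I(X;Y) = H(X) - H(X|Y)
- I(X;Y) = H(Y) - H(Y|X)
- I(X;Y) = H(X) + H(Y) - H(X,Y)

Computing all quantities:
H(X) = 1.0671, H(Y) = 0.6931, H(X,Y) = 1.6866
H(X|Y) = 0.9934, H(Y|X) = 0.6195

Verification:
H(X) - H(X|Y) = 1.0671 - 0.9934 = 0.0737
H(Y) - H(Y|X) = 0.6931 - 0.6195 = 0.0737
H(X) + H(Y) - H(X,Y) = 1.0671 + 0.6931 - 1.6866 = 0.0737

All forms give I(X;Y) = 0.0737 nats. ✓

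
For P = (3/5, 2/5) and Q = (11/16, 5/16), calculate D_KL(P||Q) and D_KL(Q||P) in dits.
D_KL(P||Q) = 0.0074, D_KL(Q||P) = 0.0071

KL divergence is not symmetric: D_KL(P||Q) ≠ D_KL(Q||P) in general.

D_KL(P||Q) = 0.0074 dits
D_KL(Q||P) = 0.0071 dits

No, they are not equal!

This asymmetry is why KL divergence is not a true distance metric.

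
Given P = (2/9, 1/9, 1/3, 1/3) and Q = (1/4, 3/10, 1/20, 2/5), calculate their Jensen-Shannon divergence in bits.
0.1199 bits

Jensen-Shannon divergence is:
JSD(P||Q) = 0.5 × D_KL(P||M) + 0.5 × D_KL(Q||M)
where M = 0.5 × (P + Q) is the mixture distribution.

M = 0.5 × (2/9, 1/9, 1/3, 1/3) + 0.5 × (1/4, 3/10, 1/20, 2/5) = (0.236111, 0.205556, 0.191667, 11/30)

D_KL(P||M) = 0.1022 bits
D_KL(Q||M) = 0.1375 bits

JSD(P||Q) = 0.5 × 0.1022 + 0.5 × 0.1375 = 0.1199 bits

Unlike KL divergence, JSD is symmetric and bounded: 0 ≤ JSD ≤ log(2).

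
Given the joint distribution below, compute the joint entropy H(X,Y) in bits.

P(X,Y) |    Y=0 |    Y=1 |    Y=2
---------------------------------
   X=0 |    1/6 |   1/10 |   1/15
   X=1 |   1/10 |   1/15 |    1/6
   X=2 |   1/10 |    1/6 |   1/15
3.0704 bits

Joint entropy is H(X,Y) = -Σ_{x,y} p(x,y) log p(x,y).

Summing over all non-zero entries:
H(X,Y) = -[1/6·log_2(1/6) + 1/10·log_2(1/10) + 1/15·log_2(1/15) + 1/10·log_2(1/10) + 1/15·log_2(1/15) + 1/6·log_2(1/6) + 1/10·log_2(1/10) + 1/6·log_2(1/6) + 1/15·log_2(1/15)]
H(X,Y) = 3.0704 bits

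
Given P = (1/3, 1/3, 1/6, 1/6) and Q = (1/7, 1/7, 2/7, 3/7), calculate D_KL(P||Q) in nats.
0.3176 nats

KL divergence: D_KL(P||Q) = Σ p(x) log(p(x)/q(x))

Computing term by term:
  x=0: 1/3 × log_e[(1/3)/(1/7)] = 1/3 × 0.8473 = 0.2824
  x=1: 1/3 × log_e[(1/3)/(1/7)] = 1/3 × 0.8473 = 0.2824
  x=2: 1/6 × log_e[(1/6)/(2/7)] = 1/6 × -0.5390 = -0.0898
  x=3: 1/6 × log_e[(1/6)/(3/7)] = 1/6 × -0.9445 = -0.1574

D_KL(P||Q) = 0.3176 nats

Note: KL divergence is always non-negative and equals 0 iff P = Q.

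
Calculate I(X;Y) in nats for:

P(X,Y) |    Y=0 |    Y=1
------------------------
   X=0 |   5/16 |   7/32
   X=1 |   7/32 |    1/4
0.0074 nats

Mutual information: I(X;Y) = H(X) + H(Y) - H(X,Y)

Marginals:
P(X) = (17/32, 15/32), H(X) = 0.6912 nats
P(Y) = (17/32, 15/32), H(Y) = 0.6912 nats

Joint entropy: H(X,Y) = 1.3750 nats

I(X;Y) = 0.6912 + 0.6912 - 1.3750 = 0.0074 nats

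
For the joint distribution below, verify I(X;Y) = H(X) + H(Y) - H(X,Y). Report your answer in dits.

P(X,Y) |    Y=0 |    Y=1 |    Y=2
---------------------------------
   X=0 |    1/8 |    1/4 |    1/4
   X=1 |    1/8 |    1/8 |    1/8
I(X;Y) = 0.0047 dits

Mutual information has multiple equivalent forms:
- I(X;Y) = H(X) - H(X|Y)
- I(X;Y) = H(Y) - H(Y|X)
- I(X;Y) = H(X) + H(Y) - H(X,Y)

Computing all quantities:
H(X) = 0.2873, H(Y) = 0.4700, H(X,Y) = 0.7526
H(X|Y) = 0.2826, H(Y|X) = 0.4653

Verification:
H(X) - H(X|Y) = 0.2873 - 0.2826 = 0.0047
H(Y) - H(Y|X) = 0.4700 - 0.4653 = 0.0047
H(X) + H(Y) - H(X,Y) = 0.2873 + 0.4700 - 0.7526 = 0.0047

All forms give I(X;Y) = 0.0047 dits. ✓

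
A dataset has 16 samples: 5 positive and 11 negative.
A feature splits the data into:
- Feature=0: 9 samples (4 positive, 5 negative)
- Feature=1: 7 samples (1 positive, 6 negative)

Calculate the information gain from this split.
0.0797 bits

Information Gain = H(Y) - H(Y|Feature)

Before split:
P(positive) = 5/16 = 0.3125
H(Y) = 0.8960 bits

After split:
Feature=0: H = 0.9911 bits (weight = 9/16)
Feature=1: H = 0.5917 bits (weight = 7/16)
H(Y|Feature) = (9/16)×0.9911 + (7/16)×0.5917 = 0.8163 bits

Information Gain = 0.8960 - 0.8163 = 0.0797 bits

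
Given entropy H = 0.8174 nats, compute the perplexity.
2.2646

Perplexity is e^H (or exp(H) for natural log).

H = 0.8174 nats
Perplexity = e^0.8174 = 2.2646

Interpretation: The model's uncertainty is equivalent to choosing uniformly among 2.3 options.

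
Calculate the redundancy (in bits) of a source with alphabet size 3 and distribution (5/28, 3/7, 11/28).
0.0877 bits

Redundancy measures how far a source is from maximum entropy:
R = H_max - H(X)

Maximum entropy for 3 symbols: H_max = log_2(3) = 1.5850 bits
Actual entropy: H(X) = 1.4972 bits
Redundancy: R = 1.5850 - 1.4972 = 0.0877 bits

This redundancy represents potential for compression: the source could be compressed by 0.0877 bits per symbol.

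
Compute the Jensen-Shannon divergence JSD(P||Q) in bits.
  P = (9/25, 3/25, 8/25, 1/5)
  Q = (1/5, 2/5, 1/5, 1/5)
0.0842 bits

Jensen-Shannon divergence is:
JSD(P||Q) = 0.5 × D_KL(P||M) + 0.5 × D_KL(Q||M)
where M = 0.5 × (P + Q) is the mixture distribution.

M = 0.5 × (9/25, 3/25, 8/25, 1/5) + 0.5 × (1/5, 2/5, 1/5, 1/5) = (7/25, 0.26, 0.26, 1/5)

D_KL(P||M) = 0.0925 bits
D_KL(Q||M) = 0.0758 bits

JSD(P||Q) = 0.5 × 0.0925 + 0.5 × 0.0758 = 0.0842 bits

Unlike KL divergence, JSD is symmetric and bounded: 0 ≤ JSD ≤ log(2).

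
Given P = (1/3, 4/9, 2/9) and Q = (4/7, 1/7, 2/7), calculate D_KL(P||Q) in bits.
0.3880 bits

KL divergence: D_KL(P||Q) = Σ p(x) log(p(x)/q(x))

Computing term by term:
  x=0: 1/3 × log_2[(1/3)/(4/7)] = 1/3 × -0.7776 = -0.2592
  x=1: 4/9 × log_2[(4/9)/(1/7)] = 4/9 × 1.6374 = 0.7277
  x=2: 2/9 × log_2[(2/9)/(2/7)] = 2/9 × -0.3626 = -0.0806

D_KL(P||Q) = 0.3880 bits

Note: KL divergence is always non-negative and equals 0 iff P = Q.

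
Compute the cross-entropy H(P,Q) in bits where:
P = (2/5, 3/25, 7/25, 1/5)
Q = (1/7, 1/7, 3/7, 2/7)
2.1636 bits

Cross-entropy: H(P,Q) = -Σ p(x) log q(x)

Alternatively: H(P,Q) = H(P) + D_KL(P||Q)
H(P) = 1.8744 bits
D_KL(P||Q) = 0.2891 bits

H(P,Q) = 1.8744 + 0.2891 = 2.1636 bits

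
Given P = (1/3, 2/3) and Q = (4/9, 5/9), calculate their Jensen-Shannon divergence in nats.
0.0065 nats

Jensen-Shannon divergence is:
JSD(P||Q) = 0.5 × D_KL(P||M) + 0.5 × D_KL(Q||M)
where M = 0.5 × (P + Q) is the mixture distribution.

M = 0.5 × (1/3, 2/3) + 0.5 × (4/9, 5/9) = (7/18, 11/18)

D_KL(P||M) = 0.0066 nats
D_KL(Q||M) = 0.0064 nats

JSD(P||Q) = 0.5 × 0.0066 + 0.5 × 0.0064 = 0.0065 nats

Unlike KL divergence, JSD is symmetric and bounded: 0 ≤ JSD ≤ log(2).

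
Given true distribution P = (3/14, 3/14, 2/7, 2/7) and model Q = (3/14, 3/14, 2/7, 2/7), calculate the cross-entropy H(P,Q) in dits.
0.5976 dits

Cross-entropy: H(P,Q) = -Σ p(x) log q(x)

Alternatively: H(P,Q) = H(P) + D_KL(P||Q)
H(P) = 0.5976 dits
D_KL(P||Q) = 0.0000 dits

H(P,Q) = 0.5976 + 0.0000 = 0.5976 dits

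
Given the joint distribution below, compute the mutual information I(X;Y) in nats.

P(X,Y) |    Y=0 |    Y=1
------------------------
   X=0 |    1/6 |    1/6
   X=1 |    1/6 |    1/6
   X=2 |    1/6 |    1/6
0.0000 nats

Mutual information: I(X;Y) = H(X) + H(Y) - H(X,Y)

Marginals:
P(X) = (1/3, 1/3, 1/3), H(X) = 1.0986 nats
P(Y) = (1/2, 1/2), H(Y) = 0.6931 nats

Joint entropy: H(X,Y) = 1.7918 nats

I(X;Y) = 1.0986 + 0.6931 - 1.7918 = 0.0000 nats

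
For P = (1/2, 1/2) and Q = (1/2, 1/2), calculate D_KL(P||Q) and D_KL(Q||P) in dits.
D_KL(P||Q) = 0.0000, D_KL(Q||P) = 0.0000

KL divergence is not symmetric: D_KL(P||Q) ≠ D_KL(Q||P) in general.

D_KL(P||Q) = 0.0000 dits
D_KL(Q||P) = 0.0000 dits

In this case they happen to be equal (to 4 decimal places).

This asymmetry is why KL divergence is not a true distance metric.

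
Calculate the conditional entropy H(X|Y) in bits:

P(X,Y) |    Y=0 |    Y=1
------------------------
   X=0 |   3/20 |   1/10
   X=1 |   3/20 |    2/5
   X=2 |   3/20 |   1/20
1.3159 bits

Using the chain rule: H(X|Y) = H(X,Y) - H(Y)

First, compute H(X,Y) = 2.3087 bits

Marginal P(Y) = (9/20, 11/20)
H(Y) = 0.9928 bits

H(X|Y) = H(X,Y) - H(Y) = 2.3087 - 0.9928 = 1.3159 bits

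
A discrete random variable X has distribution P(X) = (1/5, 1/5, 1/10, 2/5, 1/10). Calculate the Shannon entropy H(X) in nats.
1.4708 nats

Shannon entropy is H(X) = -Σ p(x) log p(x).

For P = (1/5, 1/5, 1/10, 2/5, 1/10):
H = -1/5 × log_e(1/5) -1/5 × log_e(1/5) -1/10 × log_e(1/10) -2/5 × log_e(2/5) -1/10 × log_e(1/10)
H = 1.4708 nats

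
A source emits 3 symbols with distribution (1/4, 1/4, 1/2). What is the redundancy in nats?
0.0589 nats

Redundancy measures how far a source is from maximum entropy:
R = H_max - H(X)

Maximum entropy for 3 symbols: H_max = log_e(3) = 1.0986 nats
Actual entropy: H(X) = 1.0397 nats
Redundancy: R = 1.0986 - 1.0397 = 0.0589 nats

This redundancy represents potential for compression: the source could be compressed by 0.0589 nats per symbol.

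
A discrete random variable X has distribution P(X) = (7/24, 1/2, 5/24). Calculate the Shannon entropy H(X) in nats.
1.0327 nats

Shannon entropy is H(X) = -Σ p(x) log p(x).

For P = (7/24, 1/2, 5/24):
H = -7/24 × log_e(7/24) -1/2 × log_e(1/2) -5/24 × log_e(5/24)
H = 1.0327 nats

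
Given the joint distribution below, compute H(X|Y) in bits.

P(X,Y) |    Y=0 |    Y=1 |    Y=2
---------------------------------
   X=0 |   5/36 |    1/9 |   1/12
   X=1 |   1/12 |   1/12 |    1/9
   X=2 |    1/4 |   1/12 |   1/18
1.5021 bits

Using the chain rule: H(X|Y) = H(X,Y) - H(Y)

First, compute H(X,Y) = 3.0266 bits

Marginal P(Y) = (17/36, 5/18, 1/4)
H(Y) = 1.5245 bits

H(X|Y) = H(X,Y) - H(Y) = 3.0266 - 1.5245 = 1.5021 bits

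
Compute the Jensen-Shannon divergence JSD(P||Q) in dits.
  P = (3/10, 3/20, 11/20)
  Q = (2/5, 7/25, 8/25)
0.0126 dits

Jensen-Shannon divergence is:
JSD(P||Q) = 0.5 × D_KL(P||M) + 0.5 × D_KL(Q||M)
where M = 0.5 × (P + Q) is the mixture distribution.

M = 0.5 × (3/10, 3/20, 11/20) + 0.5 × (2/5, 7/25, 8/25) = (7/20, 0.215, 0.435)

D_KL(P||M) = 0.0125 dits
D_KL(Q||M) = 0.0126 dits

JSD(P||Q) = 0.5 × 0.0125 + 0.5 × 0.0126 = 0.0126 dits

Unlike KL divergence, JSD is symmetric and bounded: 0 ≤ JSD ≤ log(2).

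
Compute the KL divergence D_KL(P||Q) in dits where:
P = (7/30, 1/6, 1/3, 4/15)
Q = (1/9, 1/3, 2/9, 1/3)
0.0579 dits

KL divergence: D_KL(P||Q) = Σ p(x) log(p(x)/q(x))

Computing term by term:
  x=0: 7/30 × log_10[(7/30)/(1/9)] = 7/30 × 0.3222 = 0.0752
  x=1: 1/6 × log_10[(1/6)/(1/3)] = 1/6 × -0.3010 = -0.0502
  x=2: 1/3 × log_10[(1/3)/(2/9)] = 1/3 × 0.1761 = 0.0587
  x=3: 4/15 × log_10[(4/15)/(1/3)] = 4/15 × -0.0969 = -0.0258

D_KL(P||Q) = 0.0579 dits

Note: KL divergence is always non-negative and equals 0 iff P = Q.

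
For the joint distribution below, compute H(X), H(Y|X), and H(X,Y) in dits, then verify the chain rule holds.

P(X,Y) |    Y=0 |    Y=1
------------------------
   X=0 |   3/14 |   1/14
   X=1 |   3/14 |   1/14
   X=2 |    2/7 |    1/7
H(X,Y) = 0.7266, H(X) = 0.4686, H(Y|X) = 0.2580 (all in dits)

Chain rule: H(X,Y) = H(X) + H(Y|X)

Left side — joint entropy directly:
H(X,Y) = -Σ p(x,y) log p(x,y) = 0.7266 dits

Right side — compute H(Y|X) from the conditional distributions:
P(X) = (2/7, 2/7, 3/7), so H(X) = 0.4686 dits
H(Y|X) = Σ_x P(X=x) · H(Y|X=x):
  P(Y|X=0) = (3/4, 1/4), H(Y|X=0) = 0.2442, weight P(X=0) = 2/7
  P(Y|X=1) = (3/4, 1/4), H(Y|X=1) = 0.2442, weight P(X=1) = 2/7
  P(Y|X=2) = (2/3, 1/3), H(Y|X=2) = 0.2764, weight P(X=2) = 3/7
H(Y|X) = 0.2580 dits

H(X) + H(Y|X) = 0.4686 + 0.2580 = 0.7266 dits

Both sides equal 0.7266 dits. ✓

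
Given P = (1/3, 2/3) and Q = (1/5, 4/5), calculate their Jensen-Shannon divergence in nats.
0.0115 nats

Jensen-Shannon divergence is:
JSD(P||Q) = 0.5 × D_KL(P||M) + 0.5 × D_KL(Q||M)
where M = 0.5 × (P + Q) is the mixture distribution.

M = 0.5 × (1/3, 2/3) + 0.5 × (1/5, 4/5) = (4/15, 11/15)

D_KL(P||M) = 0.0108 nats
D_KL(Q||M) = 0.0121 nats

JSD(P||Q) = 0.5 × 0.0108 + 0.5 × 0.0121 = 0.0115 nats

Unlike KL divergence, JSD is symmetric and bounded: 0 ≤ JSD ≤ log(2).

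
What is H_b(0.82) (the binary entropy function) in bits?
0.6801 bits

The binary entropy function is:
H(p) = -p log(p) - (1-p) log(1-p)

H(0.82) = -0.82 × log_2(0.82) - 0.18 × log_2(0.18)
H(0.82) = 0.6801 bits

Note: Binary entropy is maximized at p=0.5 (H=1 bit) and minimized at p=0 or p=1 (H=0).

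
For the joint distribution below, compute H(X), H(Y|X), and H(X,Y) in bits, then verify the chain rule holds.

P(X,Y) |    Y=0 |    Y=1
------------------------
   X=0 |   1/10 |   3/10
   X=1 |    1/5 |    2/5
H(X,Y) = 1.8464, H(X) = 0.9710, H(Y|X) = 0.8755 (all in bits)

Chain rule: H(X,Y) = H(X) + H(Y|X)

Left side — joint entropy directly:
H(X,Y) = -Σ p(x,y) log p(x,y) = 1.8464 bits

Right side — compute H(Y|X) from the conditional distributions:
P(X) = (2/5, 3/5), so H(X) = 0.9710 bits
H(Y|X) = Σ_x P(X=x) · H(Y|X=x):
  P(Y|X=0) = (1/4, 3/4), H(Y|X=0) = 0.8113, weight P(X=0) = 2/5
  P(Y|X=1) = (1/3, 2/3), H(Y|X=1) = 0.9183, weight P(X=1) = 3/5
H(Y|X) = 0.8755 bits

H(X) + H(Y|X) = 0.9710 + 0.8755 = 1.8464 bits

Both sides equal 1.8464 bits. ✓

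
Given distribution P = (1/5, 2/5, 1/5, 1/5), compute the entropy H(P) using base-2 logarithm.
1.9219 bits

Shannon entropy is H(X) = -Σ p(x) log p(x).

For P = (1/5, 2/5, 1/5, 1/5):
H = -1/5 × log_2(1/5) -2/5 × log_2(2/5) -1/5 × log_2(1/5) -1/5 × log_2(1/5)
H = 1.9219 bits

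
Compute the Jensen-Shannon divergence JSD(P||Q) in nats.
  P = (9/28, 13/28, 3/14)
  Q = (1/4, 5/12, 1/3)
0.0094 nats

Jensen-Shannon divergence is:
JSD(P||Q) = 0.5 × D_KL(P||M) + 0.5 × D_KL(Q||M)
where M = 0.5 × (P + Q) is the mixture distribution.

M = 0.5 × (9/28, 13/28, 3/14) + 0.5 × (1/4, 5/12, 1/3) = (2/7, 0.440476, 0.27381)

D_KL(P||M) = 0.0098 nats
D_KL(Q||M) = 0.0090 nats

JSD(P||Q) = 0.5 × 0.0098 + 0.5 × 0.0090 = 0.0094 nats

Unlike KL divergence, JSD is symmetric and bounded: 0 ≤ JSD ≤ log(2).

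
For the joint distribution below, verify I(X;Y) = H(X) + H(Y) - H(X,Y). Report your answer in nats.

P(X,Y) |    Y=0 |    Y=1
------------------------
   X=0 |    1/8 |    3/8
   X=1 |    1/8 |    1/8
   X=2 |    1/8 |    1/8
I(X;Y) = 0.0338 nats

Mutual information has multiple equivalent forms:
- I(X;Y) = H(X) - H(X|Y)
- I(X;Y) = H(Y) - H(Y|X)
- I(X;Y) = H(X) + H(Y) - H(X,Y)

Computing all quantities:
H(X) = 1.0397, H(Y) = 0.6616, H(X,Y) = 1.6675
H(X|Y) = 1.0059, H(Y|X) = 0.6277

Verification:
H(X) - H(X|Y) = 1.0397 - 1.0059 = 0.0338
H(Y) - H(Y|X) = 0.6616 - 0.6277 = 0.0338
H(X) + H(Y) - H(X,Y) = 1.0397 + 0.6616 - 1.6675 = 0.0338

All forms give I(X;Y) = 0.0338 nats. ✓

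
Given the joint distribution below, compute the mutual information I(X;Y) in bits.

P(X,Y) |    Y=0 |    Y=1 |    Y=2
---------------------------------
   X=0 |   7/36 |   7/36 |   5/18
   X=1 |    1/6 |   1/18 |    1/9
0.0320 bits

Mutual information: I(X;Y) = H(X) + H(Y) - H(X,Y)

Marginals:
P(X) = (2/3, 1/3), H(X) = 0.9183 bits
P(Y) = (13/36, 1/4, 7/18), H(Y) = 1.5605 bits

Joint entropy: H(X,Y) = 2.4468 bits

I(X;Y) = 0.9183 + 1.5605 - 2.4468 = 0.0320 bits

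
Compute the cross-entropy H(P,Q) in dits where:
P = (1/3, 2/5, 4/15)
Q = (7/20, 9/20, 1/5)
0.4771 dits

Cross-entropy: H(P,Q) = -Σ p(x) log q(x)

Alternatively: H(P,Q) = H(P) + D_KL(P||Q)
H(P) = 0.4713 dits
D_KL(P||Q) = 0.0058 dits

H(P,Q) = 0.4713 + 0.0058 = 0.4771 dits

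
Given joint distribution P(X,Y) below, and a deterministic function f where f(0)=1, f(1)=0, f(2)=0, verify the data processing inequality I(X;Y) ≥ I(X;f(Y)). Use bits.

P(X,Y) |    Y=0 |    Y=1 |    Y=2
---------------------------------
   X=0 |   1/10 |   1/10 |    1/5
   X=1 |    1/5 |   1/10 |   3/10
I(X;Y) = 0.0100, I(X;f(Y)) = 0.0058, inequality holds: 0.0100 ≥ 0.0058

Data Processing Inequality: For any Markov chain X → Y → Z, we have I(X;Y) ≥ I(X;Z).

Here Z = f(Y) is a deterministic function of Y, forming X → Y → Z.

Original I(X;Y) = 0.0100 bits

After applying f:
P(X,Z) where Z=f(Y):
- P(X,Z=0) = P(X,Y=1) + P(X,Y=2)
- P(X,Z=1) = P(X,Y=0)

I(X;Z) = I(X;f(Y)) = 0.0058 bits

Verification: 0.0100 ≥ 0.0058 ✓

Information cannot be created by processing; the function f can only lose information about X.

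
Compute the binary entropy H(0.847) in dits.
0.1858 dits

The binary entropy function is:
H(p) = -p log(p) - (1-p) log(1-p)

H(0.847) = -0.847 × log_10(0.847) - 0.153 × log_10(0.153)
H(0.847) = 0.1858 dits

Note: Binary entropy is maximized at p=0.5 (H=1 bit) and minimized at p=0 or p=1 (H=0).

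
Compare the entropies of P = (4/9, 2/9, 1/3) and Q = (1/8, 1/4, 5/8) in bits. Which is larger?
P

Computing entropies in bits:
H(P) = 1.5305
H(Q) = 1.2988

Distribution P has higher entropy.

Intuition: The distribution closer to uniform (more spread out) has higher entropy.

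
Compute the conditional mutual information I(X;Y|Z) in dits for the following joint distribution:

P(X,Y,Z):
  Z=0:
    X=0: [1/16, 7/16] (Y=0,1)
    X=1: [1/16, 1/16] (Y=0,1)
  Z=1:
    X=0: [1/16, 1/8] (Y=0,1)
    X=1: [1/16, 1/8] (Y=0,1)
0.0164 dits

Conditional mutual information: I(X;Y|Z) = H(X|Z) + H(Y|Z) - H(X,Y|Z)

H(Z) = 0.2873
H(X,Z) = 0.5360 → H(X|Z) = 0.2487
H(Y,Z) = 0.5268 → H(Y|Z) = 0.2395
H(X,Y,Z) = 0.7591 → H(X,Y|Z) = 0.4718

I(X;Y|Z) = 0.2487 + 0.2395 - 0.4718 = 0.0164 dits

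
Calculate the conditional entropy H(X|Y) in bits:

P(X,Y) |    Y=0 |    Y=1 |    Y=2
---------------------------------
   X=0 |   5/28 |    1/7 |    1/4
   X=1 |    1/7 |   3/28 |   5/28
0.9848 bits

Using the chain rule: H(X|Y) = H(X,Y) - H(Y)

First, compute H(X,Y) = 2.5350 bits

Marginal P(Y) = (9/28, 1/4, 3/7)
H(Y) = 1.5502 bits

H(X|Y) = H(X,Y) - H(Y) = 2.5350 - 1.5502 = 0.9848 bits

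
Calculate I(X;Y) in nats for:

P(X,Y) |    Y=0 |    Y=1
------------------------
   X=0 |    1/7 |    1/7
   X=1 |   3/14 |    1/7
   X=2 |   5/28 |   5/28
0.0046 nats

Mutual information: I(X;Y) = H(X) + H(Y) - H(X,Y)

Marginals:
P(X) = (2/7, 5/14, 5/14), H(X) = 1.0934 nats
P(Y) = (15/28, 13/28), H(Y) = 0.6906 nats

Joint entropy: H(X,Y) = 1.7793 nats

I(X;Y) = 1.0934 + 0.6906 - 1.7793 = 0.0046 nats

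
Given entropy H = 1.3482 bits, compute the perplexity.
2.5459

Perplexity is 2^H (or exp(H) for natural log).

H = 1.3482 bits
Perplexity = 2^1.3482 = 2.5459

Interpretation: The model's uncertainty is equivalent to choosing uniformly among 2.5 options.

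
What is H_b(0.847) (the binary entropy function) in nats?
0.4279 nats

The binary entropy function is:
H(p) = -p log(p) - (1-p) log(1-p)

H(0.847) = -0.847 × log_e(0.847) - 0.153 × log_e(0.153)
H(0.847) = 0.4279 nats

Note: Binary entropy is maximized at p=0.5 (H=1 bit) and minimized at p=0 or p=1 (H=0).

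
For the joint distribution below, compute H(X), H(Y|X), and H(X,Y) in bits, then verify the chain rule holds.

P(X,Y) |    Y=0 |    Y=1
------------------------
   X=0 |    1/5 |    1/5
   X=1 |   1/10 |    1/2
H(X,Y) = 1.7610, H(X) = 0.9710, H(Y|X) = 0.7900 (all in bits)

Chain rule: H(X,Y) = H(X) + H(Y|X)

Left side — joint entropy directly:
H(X,Y) = -Σ p(x,y) log p(x,y) = 1.7610 bits

Right side — compute H(Y|X) from the conditional distributions:
P(X) = (2/5, 3/5), so H(X) = 0.9710 bits
H(Y|X) = Σ_x P(X=x) · H(Y|X=x):
  P(Y|X=0) = (1/2, 1/2), H(Y|X=0) = 1.0000, weight P(X=0) = 2/5
  P(Y|X=1) = (1/6, 5/6), H(Y|X=1) = 0.6500, weight P(X=1) = 3/5
H(Y|X) = 0.7900 bits

H(X) + H(Y|X) = 0.9710 + 0.7900 = 1.7610 bits

Both sides equal 1.7610 bits. ✓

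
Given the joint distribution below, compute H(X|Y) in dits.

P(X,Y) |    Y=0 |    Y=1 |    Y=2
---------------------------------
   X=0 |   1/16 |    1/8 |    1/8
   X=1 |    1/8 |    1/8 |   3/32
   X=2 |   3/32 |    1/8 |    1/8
0.4712 dits

Using the chain rule: H(X|Y) = H(X,Y) - H(Y)

First, compute H(X,Y) = 0.9453 dits

Marginal P(Y) = (9/32, 3/8, 11/32)
H(Y) = 0.4741 dits

H(X|Y) = H(X,Y) - H(Y) = 0.9453 - 0.4741 = 0.4712 dits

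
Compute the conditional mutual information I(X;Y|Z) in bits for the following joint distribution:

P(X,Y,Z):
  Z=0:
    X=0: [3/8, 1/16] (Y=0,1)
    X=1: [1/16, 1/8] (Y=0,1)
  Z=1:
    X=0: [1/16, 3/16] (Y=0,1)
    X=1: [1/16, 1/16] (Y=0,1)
0.1363 bits

Conditional mutual information: I(X;Y|Z) = H(X|Z) + H(Y|Z) - H(X,Y|Z)

H(Z) = 0.9544
H(X,Z) = 1.8496 → H(X|Z) = 0.8952
H(Y,Z) = 1.8496 → H(Y|Z) = 0.8952
H(X,Y,Z) = 2.6085 → H(X,Y|Z) = 1.6540

I(X;Y|Z) = 0.8952 + 0.8952 - 1.6540 = 0.1363 bits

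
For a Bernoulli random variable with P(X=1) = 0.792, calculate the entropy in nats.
0.5113 nats

The binary entropy function is:
H(p) = -p log(p) - (1-p) log(1-p)

H(0.792) = -0.792 × log_e(0.792) - 0.208 × log_e(0.208)
H(0.792) = 0.5113 nats

Note: Binary entropy is maximized at p=0.5 (H=1 bit) and minimized at p=0 or p=1 (H=0).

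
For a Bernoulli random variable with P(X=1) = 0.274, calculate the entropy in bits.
0.8471 bits

The binary entropy function is:
H(p) = -p log(p) - (1-p) log(1-p)

H(0.274) = -0.274 × log_2(0.274) - 0.726 × log_2(0.726)
H(0.274) = 0.8471 bits

Note: Binary entropy is maximized at p=0.5 (H=1 bit) and minimized at p=0 or p=1 (H=0).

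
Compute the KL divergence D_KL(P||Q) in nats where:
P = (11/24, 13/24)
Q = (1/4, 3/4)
0.1015 nats

KL divergence: D_KL(P||Q) = Σ p(x) log(p(x)/q(x))

Computing term by term:
  x=0: 11/24 × log_e[(11/24)/(1/4)] = 11/24 × 0.6061 = 0.2778
  x=1: 13/24 × log_e[(13/24)/(3/4)] = 13/24 × -0.3254 = -0.1763

D_KL(P||Q) = 0.1015 nats

Note: KL divergence is always non-negative and equals 0 iff P = Q.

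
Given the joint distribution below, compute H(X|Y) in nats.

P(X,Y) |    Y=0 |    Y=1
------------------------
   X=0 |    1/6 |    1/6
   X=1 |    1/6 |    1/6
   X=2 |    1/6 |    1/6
1.0986 nats

Using the chain rule: H(X|Y) = H(X,Y) - H(Y)

First, compute H(X,Y) = 1.7918 nats

Marginal P(Y) = (1/2, 1/2)
H(Y) = 0.6931 nats

H(X|Y) = H(X,Y) - H(Y) = 1.7918 - 0.6931 = 1.0986 nats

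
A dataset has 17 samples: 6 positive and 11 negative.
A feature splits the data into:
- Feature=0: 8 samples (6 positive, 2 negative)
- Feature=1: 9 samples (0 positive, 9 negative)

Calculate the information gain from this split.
0.5549 bits

Information Gain = H(Y) - H(Y|Feature)

Before split:
P(positive) = 6/17 = 0.3529
H(Y) = 0.9367 bits

After split:
Feature=0: H = 0.8113 bits (weight = 8/17)
Feature=1: H = 0.0000 bits (weight = 9/17)
H(Y|Feature) = (8/17)×0.8113 + (9/17)×0.0000 = 0.3818 bits

Information Gain = 0.9367 - 0.3818 = 0.5549 bits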